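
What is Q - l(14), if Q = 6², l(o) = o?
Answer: 22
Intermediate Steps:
Q = 36
Q - l(14) = 36 - 1*14 = 36 - 14 = 22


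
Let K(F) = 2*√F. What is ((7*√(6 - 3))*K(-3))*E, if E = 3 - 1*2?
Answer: 42*I ≈ 42.0*I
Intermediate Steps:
E = 1 (E = 3 - 2 = 1)
((7*√(6 - 3))*K(-3))*E = ((7*√(6 - 3))*(2*√(-3)))*1 = ((7*√3)*(2*(I*√3)))*1 = ((7*√3)*(2*I*√3))*1 = (42*I)*1 = 42*I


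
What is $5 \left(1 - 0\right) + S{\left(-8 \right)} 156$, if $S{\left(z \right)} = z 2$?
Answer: $-2491$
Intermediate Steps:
$S{\left(z \right)} = 2 z$
$5 \left(1 - 0\right) + S{\left(-8 \right)} 156 = 5 \left(1 - 0\right) + 2 \left(-8\right) 156 = 5 \left(1 + 0\right) - 2496 = 5 \cdot 1 - 2496 = 5 - 2496 = -2491$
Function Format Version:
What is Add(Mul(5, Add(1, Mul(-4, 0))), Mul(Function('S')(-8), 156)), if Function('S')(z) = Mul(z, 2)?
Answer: -2491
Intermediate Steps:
Function('S')(z) = Mul(2, z)
Add(Mul(5, Add(1, Mul(-4, 0))), Mul(Function('S')(-8), 156)) = Add(Mul(5, Add(1, Mul(-4, 0))), Mul(Mul(2, -8), 156)) = Add(Mul(5, Add(1, 0)), Mul(-16, 156)) = Add(Mul(5, 1), -2496) = Add(5, -2496) = -2491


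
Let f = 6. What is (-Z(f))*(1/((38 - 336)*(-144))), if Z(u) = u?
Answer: -1/7152 ≈ -0.00013982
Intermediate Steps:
(-Z(f))*(1/((38 - 336)*(-144))) = (-1*6)*(1/((38 - 336)*(-144))) = -6*(-1)/((-298)*144) = -(-3)*(-1)/(149*144) = -6*1/42912 = -1/7152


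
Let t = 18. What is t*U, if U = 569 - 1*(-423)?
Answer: 17856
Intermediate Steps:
U = 992 (U = 569 + 423 = 992)
t*U = 18*992 = 17856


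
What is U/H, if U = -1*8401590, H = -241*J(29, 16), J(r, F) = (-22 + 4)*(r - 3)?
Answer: -466755/6266 ≈ -74.490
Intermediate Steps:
J(r, F) = 54 - 18*r (J(r, F) = -18*(-3 + r) = 54 - 18*r)
H = 112788 (H = -241*(54 - 18*29) = -241*(54 - 522) = -241*(-468) = 112788)
U = -8401590
U/H = -8401590/112788 = -8401590*1/112788 = -466755/6266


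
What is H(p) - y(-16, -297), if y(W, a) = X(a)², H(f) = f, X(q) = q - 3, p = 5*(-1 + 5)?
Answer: -89980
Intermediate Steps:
p = 20 (p = 5*4 = 20)
X(q) = -3 + q
y(W, a) = (-3 + a)²
H(p) - y(-16, -297) = 20 - (-3 - 297)² = 20 - 1*(-300)² = 20 - 1*90000 = 20 - 90000 = -89980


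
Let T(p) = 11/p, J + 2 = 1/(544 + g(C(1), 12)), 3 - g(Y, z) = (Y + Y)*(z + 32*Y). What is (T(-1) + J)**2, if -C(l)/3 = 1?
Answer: 311364/1849 ≈ 168.40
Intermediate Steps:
C(l) = -3 (C(l) = -3*1 = -3)
g(Y, z) = 3 - 2*Y*(z + 32*Y) (g(Y, z) = 3 - (Y + Y)*(z + 32*Y) = 3 - 2*Y*(z + 32*Y))
J = -85/43 (J = -2 + 1/(544 + (3 - 64*(-3)**2 - 2*(-3)*12)) = -2 + 1/(544 + (3 - 64*9 + 72)) = -2 + 1/(544 + (3 - 576 + 72)) = -2 + 1/(544 - 501) = -2 + 1/43 = -85/43 ≈ -1.9767)
(T(-1) + J)**2 = (11/(-1) - 85/43)**2 = (11*(-1) - 85/43)**2 = (-11 - 85/43)**2 = (-558/43)**2 = 311364/1849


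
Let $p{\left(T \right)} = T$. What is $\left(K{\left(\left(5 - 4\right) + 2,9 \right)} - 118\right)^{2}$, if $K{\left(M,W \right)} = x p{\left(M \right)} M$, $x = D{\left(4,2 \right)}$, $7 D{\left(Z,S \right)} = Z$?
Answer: $\frac{624100}{49} \approx 12737.0$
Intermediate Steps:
$D{\left(Z,S \right)} = \frac{Z}{7}$
$x = \frac{4}{7}$ ($x = \frac{1}{7} \cdot 4 = \frac{4}{7} \approx 0.57143$)
$K{\left(M,W \right)} = \frac{4 M^{2}}{7}$ ($K{\left(M,W \right)} = \frac{4 M}{7} M = \frac{4 M^{2}}{7}$)
$\left(K{\left(\left(5 - 4\right) + 2,9 \right)} - 118\right)^{2} = \left(\frac{4 \left(\left(5 - 4\right) + 2\right)^{2}}{7} - 118\right)^{2} = \left(\frac{4 \left(1 + 2\right)^{2}}{7} - 118\right)^{2} = \left(\frac{4 \cdot 3^{2}}{7} - 118\right)^{2} = \left(\frac{4}{7} \cdot 9 - 118\right)^{2} = \left(\frac{36}{7} - 118\right)^{2} = \left(- \frac{790}{7}\right)^{2} = \frac{624100}{49}$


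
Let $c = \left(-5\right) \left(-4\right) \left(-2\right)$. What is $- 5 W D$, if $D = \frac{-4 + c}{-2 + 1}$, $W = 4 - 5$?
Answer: $220$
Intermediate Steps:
$W = -1$ ($W = 4 - 5 = -1$)
$c = -40$ ($c = 20 \left(-2\right) = -40$)
$D = 44$ ($D = \frac{-4 - 40}{-2 + 1} = - \frac{44}{-1} = \left(-44\right) \left(-1\right) = 44$)
$- 5 W D = \left(-5\right) \left(-1\right) 44 = 5 \cdot 44 = 220$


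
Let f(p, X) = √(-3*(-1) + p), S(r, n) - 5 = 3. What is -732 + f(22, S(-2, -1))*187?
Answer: 203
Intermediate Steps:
S(r, n) = 8 (S(r, n) = 5 + 3 = 8)
f(p, X) = √(3 + p)
-732 + f(22, S(-2, -1))*187 = -732 + √(3 + 22)*187 = -732 + √25*187 = -732 + 5*187 = -732 + 935 = 203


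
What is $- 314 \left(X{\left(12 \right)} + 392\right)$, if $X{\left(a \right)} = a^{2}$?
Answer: $-168304$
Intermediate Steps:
$- 314 \left(X{\left(12 \right)} + 392\right) = - 314 \left(12^{2} + 392\right) = - 314 \left(144 + 392\right) = \left(-314\right) 536 = -168304$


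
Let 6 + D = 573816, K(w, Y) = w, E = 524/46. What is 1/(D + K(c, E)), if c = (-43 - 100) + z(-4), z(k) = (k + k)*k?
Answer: 1/573699 ≈ 1.7431e-6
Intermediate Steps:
z(k) = 2*k² (z(k) = (2*k)*k = 2*k²)
c = -111 (c = (-43 - 100) + 2*(-4)² = -143 + 2*16 = -143 + 32 = -111)
E = 262/23 (E = 524*(1/46) = 262/23 ≈ 11.391)
D = 573810 (D = -6 + 573816 = 573810)
1/(D + K(c, E)) = 1/(573810 - 111) = 1/573699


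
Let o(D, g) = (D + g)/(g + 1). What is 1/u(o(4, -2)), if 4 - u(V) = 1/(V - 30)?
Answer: 32/129 ≈ 0.24806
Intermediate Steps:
o(D, g) = (D + g)/(1 + g)
u(V) = 4 - 1/(-30 + V) (u(V) = 4 - 1/(V - 30) = 4 - 1/(-30 + V))
1/u(o(4, -2)) = 1/((-121 + 4*((4 - 2)/(1 - 2)))/(-30 + (4 - 2)/(1 - 2))) = 1/((-121 + 4*(2/(-1)))/(-30 + 2/(-1))) = 1/((-121 + 4*(-1*2))/(-30 - 1*2)) = 1/((-121 + 4*(-2))/(-30 - 2)) = 1/((-121 - 8)/(-32)) = 1/(-1/32*(-129)) = 1/(129/32) = 32/129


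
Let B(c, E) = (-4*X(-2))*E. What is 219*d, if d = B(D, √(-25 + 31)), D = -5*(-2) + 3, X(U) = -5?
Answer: 4380*√6 ≈ 10729.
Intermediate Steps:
D = 13 (D = 10 + 3 = 13)
B(c, E) = 20*E (B(c, E) = (-4*(-5))*E = 20*E)
d = 20*√6 (d = 20*√(-25 + 31) = 20*√6 ≈ 48.990)
219*d = 219*(20*√6) = 4380*√6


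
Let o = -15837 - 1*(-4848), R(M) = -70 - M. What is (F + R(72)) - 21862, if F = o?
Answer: -32993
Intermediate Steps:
o = -10989 (o = -15837 + 4848 = -10989)
F = -10989
(F + R(72)) - 21862 = (-10989 + (-70 - 1*72)) - 21862 = (-10989 + (-70 - 72)) - 21862 = (-10989 - 142) - 21862 = -11131 - 21862 = -32993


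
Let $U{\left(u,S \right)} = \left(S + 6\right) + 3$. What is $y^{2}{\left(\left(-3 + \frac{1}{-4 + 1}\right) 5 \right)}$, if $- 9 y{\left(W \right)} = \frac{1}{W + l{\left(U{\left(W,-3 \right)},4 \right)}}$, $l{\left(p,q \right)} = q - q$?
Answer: $\frac{1}{22500} \approx 4.4444 \cdot 10^{-5}$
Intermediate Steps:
$U{\left(u,S \right)} = 9 + S$ ($U{\left(u,S \right)} = \left(6 + S\right) + 3 = 9 + S$)
$l{\left(p,q \right)} = 0$
$y{\left(W \right)} = - \frac{1}{9 W}$ ($y{\left(W \right)} = - \frac{1}{9 \left(W + 0\right)} = - \frac{1}{9 W}$)
$y^{2}{\left(\left(-3 + \frac{1}{-4 + 1}\right) 5 \right)} = \left(- \frac{1}{9 \left(-3 + \frac{1}{-4 + 1}\right) 5}\right)^{2} = \left(- \frac{1}{9 \left(-3 + \frac{1}{-3}\right) 5}\right)^{2} = \left(- \frac{1}{9 \left(-3 - \frac{1}{3}\right) 5}\right)^{2} = \left(- \frac{1}{9 \left(\left(- \frac{10}{3}\right) 5\right)}\right)^{2} = \left(- \frac{1}{9 \left(- \frac{50}{3}\right)}\right)^{2} = \left(\left(- \frac{1}{9}\right) \left(- \frac{3}{50}\right)\right)^{2} = \left(\frac{1}{150}\right)^{2} = \frac{1}{22500}$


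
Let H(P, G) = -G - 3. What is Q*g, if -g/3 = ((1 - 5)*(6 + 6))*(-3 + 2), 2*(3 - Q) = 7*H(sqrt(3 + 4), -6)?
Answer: 1080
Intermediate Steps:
H(P, G) = -3 - G
Q = -15/2 (Q = 3 - 7*(-3 - 1*(-6))/2 = 3 - 7*(-3 + 6)/2 = 3 - 7*3/2 = 3 - 1/2*21 = 3 - 21/2 = -15/2 ≈ -7.5000)
g = -144 (g = -3*(1 - 5)*(6 + 6)*(-3 + 2) = -3*(-4*12)*(-1) = -(-144)*(-1) = -3*48 = -144)
Q*g = -15/2*(-144) = 1080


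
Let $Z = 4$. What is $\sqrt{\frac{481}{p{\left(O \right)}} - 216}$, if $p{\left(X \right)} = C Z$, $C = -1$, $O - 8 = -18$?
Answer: $\frac{i \sqrt{1345}}{2} \approx 18.337 i$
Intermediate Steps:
$O = -10$ ($O = 8 - 18 = -10$)
$p{\left(X \right)} = -4$ ($p{\left(X \right)} = \left(-1\right) 4 = -4$)
$\sqrt{\frac{481}{p{\left(O \right)}} - 216} = \sqrt{\frac{481}{-4} - 216} = \sqrt{481 \left(- \frac{1}{4}\right) - 216} = \sqrt{- \frac{481}{4} - 216} = \sqrt{- \frac{1345}{4}} = \frac{i \sqrt{1345}}{2}$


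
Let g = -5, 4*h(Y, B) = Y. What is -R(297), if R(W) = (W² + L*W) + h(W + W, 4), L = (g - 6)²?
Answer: -248589/2 ≈ -1.2429e+5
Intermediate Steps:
h(Y, B) = Y/4
L = 121 (L = (-5 - 6)² = (-11)² = 121)
R(W) = W² + 243*W/2 (R(W) = (W² + 121*W) + (W + W)/4 = (W² + 121*W) + (2*W)/4 = (W² + 121*W) + W/2 = W² + 243*W/2)
-R(297) = -297*(243 + 2*297)/2 = -297*(243 + 594)/2 = -297*837/2 = -1*248589/2 = -248589/2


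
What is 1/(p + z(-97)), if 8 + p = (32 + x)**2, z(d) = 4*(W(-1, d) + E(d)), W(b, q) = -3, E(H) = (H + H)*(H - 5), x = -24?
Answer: 1/79196 ≈ 1.2627e-5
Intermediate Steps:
E(H) = 2*H*(-5 + H) (E(H) = (2*H)*(-5 + H) = 2*H*(-5 + H))
z(d) = -12 + 8*d*(-5 + d) (z(d) = 4*(-3 + 2*d*(-5 + d)) = -12 + 8*d*(-5 + d))
p = 56 (p = -8 + (32 - 24)**2 = -8 + 8**2 = -8 + 64 = 56)
1/(p + z(-97)) = 1/(56 + (-12 + 8*(-97)*(-5 - 97))) = 1/(56 + (-12 + 8*(-97)*(-102))) = 1/(56 + (-12 + 79152)) = 1/(56 + 79140) = 1/79196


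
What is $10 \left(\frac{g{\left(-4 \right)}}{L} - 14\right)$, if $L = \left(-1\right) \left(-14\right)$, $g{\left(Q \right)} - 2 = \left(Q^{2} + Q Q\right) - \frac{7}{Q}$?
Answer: $- \frac{3205}{28} \approx -114.46$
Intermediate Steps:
$g{\left(Q \right)} = 2 - \frac{7}{Q} + 2 Q^{2}$ ($g{\left(Q \right)} = 2 - \left(- Q^{2} + \frac{7}{Q} - Q Q\right) = 2 + \left(\left(Q^{2} + Q^{2}\right) - \frac{7}{Q}\right) = 2 + \left(2 Q^{2} - \frac{7}{Q}\right) = 2 + \left(- \frac{7}{Q} + 2 Q^{2}\right) = 2 - \frac{7}{Q} + 2 Q^{2}$)
$L = 14$
$10 \left(\frac{g{\left(-4 \right)}}{L} - 14\right) = 10 \left(\frac{2 - \frac{7}{-4} + 2 \left(-4\right)^{2}}{14} - 14\right) = 10 \left(\left(2 - - \frac{7}{4} + 2 \cdot 16\right) \frac{1}{14} - 14\right) = 10 \left(\left(2 + \frac{7}{4} + 32\right) \frac{1}{14} - 14\right) = 10 \left(\frac{143}{4} \cdot \frac{1}{14} - 14\right) = 10 \left(\frac{143}{56} - 14\right) = 10 \left(- \frac{641}{56}\right) = - \frac{3205}{28}$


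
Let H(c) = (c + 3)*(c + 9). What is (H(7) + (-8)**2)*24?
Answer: 5376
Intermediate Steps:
H(c) = (3 + c)*(9 + c)
(H(7) + (-8)**2)*24 = ((27 + 7**2 + 12*7) + (-8)**2)*24 = ((27 + 49 + 84) + 64)*24 = (160 + 64)*24 = 224*24 = 5376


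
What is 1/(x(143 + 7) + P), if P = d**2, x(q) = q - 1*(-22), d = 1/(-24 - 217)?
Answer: 58081/9989933 ≈ 0.0058140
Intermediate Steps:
d = -1/241 (d = 1/(-241) = -1/241 ≈ -0.0041494)
x(q) = 22 + q (x(q) = q + 22 = 22 + q)
P = 1/58081 (P = (-1/241)**2 = 1/58081 ≈ 1.7217e-5)
1/(x(143 + 7) + P) = 1/((22 + (143 + 7)) + 1/58081) = 1/((22 + 150) + 1/58081) = 1/(172 + 1/58081) = 1/(9989933/58081) = 58081/9989933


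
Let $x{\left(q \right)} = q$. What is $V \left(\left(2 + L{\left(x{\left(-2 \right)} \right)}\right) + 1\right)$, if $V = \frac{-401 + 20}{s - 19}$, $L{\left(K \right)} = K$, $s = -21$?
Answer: $\frac{381}{40} \approx 9.525$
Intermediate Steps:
$V = \frac{381}{40}$ ($V = \frac{-401 + 20}{-21 - 19} = - \frac{381}{-40} = \left(-381\right) \left(- \frac{1}{40}\right) = \frac{381}{40} \approx 9.525$)
$V \left(\left(2 + L{\left(x{\left(-2 \right)} \right)}\right) + 1\right) = \frac{381 \left(\left(2 - 2\right) + 1\right)}{40} = \frac{381 \left(0 + 1\right)}{40} = \frac{381}{40} \cdot 1 = \frac{381}{40}$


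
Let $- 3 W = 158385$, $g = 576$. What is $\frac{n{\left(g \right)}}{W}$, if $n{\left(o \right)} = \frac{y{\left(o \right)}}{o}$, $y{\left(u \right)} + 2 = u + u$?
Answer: $- \frac{115}{3040992} \approx -3.7817 \cdot 10^{-5}$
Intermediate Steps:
$W = -52795$ ($W = \left(- \frac{1}{3}\right) 158385 = -52795$)
$y{\left(u \right)} = -2 + 2 u$ ($y{\left(u \right)} = -2 + \left(u + u\right) = -2 + 2 u$)
$n{\left(o \right)} = \frac{-2 + 2 o}{o}$
$\frac{n{\left(g \right)}}{W} = \frac{2 - \frac{2}{576}}{-52795} = \left(2 - \frac{1}{288}\right) \left(- \frac{1}{52795}\right) = \frac{575}{288} \left(- \frac{1}{52795}\right) = - \frac{115}{3040992}$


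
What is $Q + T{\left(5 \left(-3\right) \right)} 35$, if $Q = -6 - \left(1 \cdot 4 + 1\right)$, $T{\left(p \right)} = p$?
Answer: $-536$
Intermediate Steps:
$Q = -11$ ($Q = -6 - \left(4 + 1\right) = -6 - 5 = -11$)
$Q + T{\left(5 \left(-3\right) \right)} 35 = -11 + 5 \left(-3\right) 35 = -11 - 525 = -536$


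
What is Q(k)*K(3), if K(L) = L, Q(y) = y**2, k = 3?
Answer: 27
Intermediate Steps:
Q(k)*K(3) = 3**2*3 = 9*3 = 27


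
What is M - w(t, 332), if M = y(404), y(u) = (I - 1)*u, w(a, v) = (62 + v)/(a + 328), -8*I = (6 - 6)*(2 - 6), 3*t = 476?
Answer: -295511/730 ≈ -404.81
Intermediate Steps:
t = 476/3 (t = (1/3)*476 = 476/3 ≈ 158.67)
I = 0 (I = -(6 - 6)*(2 - 6)/8 = -0*(-4) = -1/8*0 = 0)
w(a, v) = (62 + v)/(328 + a)
y(u) = -u (y(u) = (0 - 1)*u = -u)
M = -404 (M = -1*404 = -404)
M - w(t, 332) = -404 - (62 + 332)/(328 + 476/3) = -404 - 394/1460/3 = -404 - 3*394/1460 = -404 - 1*591/730 = -404 - 591/730 = -295511/730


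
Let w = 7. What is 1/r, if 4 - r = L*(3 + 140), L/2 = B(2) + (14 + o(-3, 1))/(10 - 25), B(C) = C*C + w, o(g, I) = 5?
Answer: -15/41696 ≈ -0.00035975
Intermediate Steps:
B(C) = 7 + C² (B(C) = C*C + 7 = C² + 7 = 7 + C²)
L = 292/15 (L = 2*((7 + 2²) + (14 + 5)/(10 - 25)) = 2*((7 + 4) + 19/(-15)) = 2*(11 + 19*(-1/15)) = 2*(11 - 19/15) = 2*(146/15) = 292/15 ≈ 19.467)
r = -41696/15 (r = 4 - 292*(3 + 140)/15 = 4 - 292*143/15 = 4 - 1*41756/15 = 4 - 41756/15 = -41696/15 ≈ -2779.7)
1/r = 1/(-41696/15) = -15/41696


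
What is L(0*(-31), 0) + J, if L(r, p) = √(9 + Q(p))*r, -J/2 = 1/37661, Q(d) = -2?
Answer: -2/37661 ≈ -5.3105e-5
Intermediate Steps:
J = -2/37661 ≈ -5.3105e-5
L(r, p) = r*√7 (L(r, p) = √(9 - 2)*r = √7*r = r*√7)
L(0*(-31), 0) + J = (0*(-31))*√7 - 2/37661 = 0*√7 - 2/37661 = 0 - 2/37661 = -2/37661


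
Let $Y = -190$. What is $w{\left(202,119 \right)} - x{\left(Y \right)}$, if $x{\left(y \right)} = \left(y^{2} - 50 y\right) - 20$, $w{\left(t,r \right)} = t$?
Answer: $-45378$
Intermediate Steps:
$x{\left(y \right)} = -20 + y^{2} - 50 y$
$w{\left(202,119 \right)} - x{\left(Y \right)} = 202 - \left(-20 + \left(-190\right)^{2} - -9500\right) = 202 - \left(-20 + 36100 + 9500\right) = 202 - 45580 = -45378$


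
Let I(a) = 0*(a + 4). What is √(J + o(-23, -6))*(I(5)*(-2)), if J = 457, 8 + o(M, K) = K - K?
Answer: 0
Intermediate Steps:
o(M, K) = -8 (o(M, K) = -8 + (K - K) = -8 + 0 = -8)
I(a) = 0 (I(a) = 0*(4 + a) = 0)
√(J + o(-23, -6))*(I(5)*(-2)) = √(457 - 8)*(0*(-2)) = √449*0 = 0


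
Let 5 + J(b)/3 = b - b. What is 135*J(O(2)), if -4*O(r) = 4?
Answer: -2025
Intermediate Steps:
O(r) = -1 (O(r) = -¼*4 = -1)
J(b) = -15 (J(b) = -15 + 3*(b - b) = -15 + 3*0 = -15 + 0 = -15)
135*J(O(2)) = 135*(-15) = -2025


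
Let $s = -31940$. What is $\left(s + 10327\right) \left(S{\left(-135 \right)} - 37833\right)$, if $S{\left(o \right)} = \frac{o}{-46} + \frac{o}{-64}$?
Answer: $\frac{1203471297363}{1472} \approx 8.1758 \cdot 10^{8}$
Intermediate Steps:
$S{\left(o \right)} = - \frac{55 o}{1472}$ ($S{\left(o \right)} = o \left(- \frac{1}{46}\right) + o \left(- \frac{1}{64}\right) = - \frac{o}{46} - \frac{o}{64} = - \frac{55 o}{1472}$)
$\left(s + 10327\right) \left(S{\left(-135 \right)} - 37833\right) = \left(-31940 + 10327\right) \left(\left(- \frac{55}{1472}\right) \left(-135\right) - 37833\right) = - 21613 \left(\frac{7425}{1472} - 37833\right) = \left(-21613\right) \left(- \frac{55682751}{1472}\right) = \frac{1203471297363}{1472}$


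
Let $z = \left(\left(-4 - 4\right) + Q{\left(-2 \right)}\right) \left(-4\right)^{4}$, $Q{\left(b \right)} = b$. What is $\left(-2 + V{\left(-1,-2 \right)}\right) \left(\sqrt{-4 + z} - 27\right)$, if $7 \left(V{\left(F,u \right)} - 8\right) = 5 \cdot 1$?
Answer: $- \frac{1269}{7} + \frac{94 i \sqrt{641}}{7} \approx -181.29 + 339.98 i$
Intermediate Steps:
$V{\left(F,u \right)} = \frac{61}{7}$ ($V{\left(F,u \right)} = 8 + \frac{5 \cdot 1}{7} = 8 + \frac{1}{7} \cdot 5 = 8 + \frac{5}{7} = \frac{61}{7}$)
$z = -2560$ ($z = \left(\left(-4 - 4\right) - 2\right) \left(-4\right)^{4} = \left(-8 - 2\right) 256 = \left(-10\right) 256 = -2560$)
$\left(-2 + V{\left(-1,-2 \right)}\right) \left(\sqrt{-4 + z} - 27\right) = \left(-2 + \frac{61}{7}\right) \left(\sqrt{-4 - 2560} - 27\right) = \frac{47 \left(\sqrt{-2564} - 27\right)}{7} = \frac{47 \left(2 i \sqrt{641} - 27\right)}{7} = \frac{47 \left(-27 + 2 i \sqrt{641}\right)}{7} = - \frac{1269}{7} + \frac{94 i \sqrt{641}}{7}$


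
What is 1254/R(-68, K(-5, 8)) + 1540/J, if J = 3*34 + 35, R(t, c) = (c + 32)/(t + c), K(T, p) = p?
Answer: -256157/137 ≈ -1869.8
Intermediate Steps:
R(t, c) = (32 + c)/(c + t)
J = 137 (J = 102 + 35 = 137)
1254/R(-68, K(-5, 8)) + 1540/J = 1254/(((32 + 8)/(8 - 68))) + 1540/137 = 1254/((40/(-60))) + 1540*(1/137) = 1254/((-1/60*40)) + 1540/137 = 1254/(-⅔) + 1540/137 = 1254*(-3/2) + 1540/137 = -1881 + 1540/137 = -256157/137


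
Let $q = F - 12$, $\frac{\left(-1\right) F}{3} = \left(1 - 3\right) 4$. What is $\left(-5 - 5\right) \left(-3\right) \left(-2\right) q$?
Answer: $-720$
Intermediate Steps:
$F = 24$ ($F = - 3 \left(1 - 3\right) 4 = - 3 \left(\left(-2\right) 4\right) = \left(-3\right) \left(-8\right) = 24$)
$q = 12$ ($q = 24 - 12 = 12$)
$\left(-5 - 5\right) \left(-3\right) \left(-2\right) q = \left(-5 - 5\right) \left(-3\right) \left(-2\right) 12 = \left(-10\right) \left(-3\right) \left(-2\right) 12 = 30 \left(-2\right) 12 = \left(-60\right) 12 = -720$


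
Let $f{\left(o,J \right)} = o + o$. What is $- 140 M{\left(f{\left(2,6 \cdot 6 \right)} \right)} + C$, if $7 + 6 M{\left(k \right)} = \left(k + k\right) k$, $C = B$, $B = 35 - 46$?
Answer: $- \frac{1783}{3} \approx -594.33$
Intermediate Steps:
$f{\left(o,J \right)} = 2 o$
$B = -11$ ($B = 35 - 46 = -11$)
$C = -11$
$M{\left(k \right)} = - \frac{7}{6} + \frac{k^{2}}{3}$ ($M{\left(k \right)} = - \frac{7}{6} + \frac{\left(k + k\right) k}{6} = - \frac{7}{6} + \frac{2 k k}{6} = - \frac{7}{6} + \frac{2 k^{2}}{6} = - \frac{7}{6} + \frac{k^{2}}{3}$)
$- 140 M{\left(f{\left(2,6 \cdot 6 \right)} \right)} + C = - 140 \left(- \frac{7}{6} + \frac{\left(2 \cdot 2\right)^{2}}{3}\right) - 11 = - 140 \left(- \frac{7}{6} + \frac{4^{2}}{3}\right) - 11 = - 140 \left(- \frac{7}{6} + \frac{1}{3} \cdot 16\right) - 11 = - 140 \left(- \frac{7}{6} + \frac{16}{3}\right) - 11 = \left(-140\right) \frac{25}{6} - 11 = - \frac{1750}{3} - 11 = - \frac{1783}{3}$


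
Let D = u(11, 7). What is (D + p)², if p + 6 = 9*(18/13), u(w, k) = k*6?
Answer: 396900/169 ≈ 2348.5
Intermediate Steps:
u(w, k) = 6*k
p = 84/13 (p = -6 + 9*(18/13) = -6 + 162/13 = 84/13 ≈ 6.4615)
D = 42 (D = 6*7 = 42)
(D + p)² = (42 + 84/13)² = (630/13)² = 396900/169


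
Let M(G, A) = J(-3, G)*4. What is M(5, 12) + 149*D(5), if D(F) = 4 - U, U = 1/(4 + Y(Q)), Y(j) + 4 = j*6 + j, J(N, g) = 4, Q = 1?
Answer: 4135/7 ≈ 590.71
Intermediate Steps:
Y(j) = -4 + 7*j (Y(j) = -4 + (j*6 + j) = -4 + (6*j + j) = -4 + 7*j)
U = ⅐ (U = 1/(4 + (-4 + 7*1)) = 1/(4 + (-4 + 7)) = 1/(4 + 3) = 1/7 = ⅐ ≈ 0.14286)
D(F) = 27/7 (D(F) = 4 - 1*⅐ = 4 - ⅐ = 27/7)
M(G, A) = 16 (M(G, A) = 4*4 = 16)
M(5, 12) + 149*D(5) = 16 + 149*(27/7) = 16 + 4023/7 = 4135/7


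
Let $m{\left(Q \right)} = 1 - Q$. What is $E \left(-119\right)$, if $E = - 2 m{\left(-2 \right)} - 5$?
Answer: $1309$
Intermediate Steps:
$E = -11$ ($E = - 2 \left(1 - -2\right) - 5 = - 2 \left(1 + 2\right) - 5 = \left(-2\right) 3 - 5 = -6 - 5 = -11$)
$E \left(-119\right) = \left(-11\right) \left(-119\right) = 1309$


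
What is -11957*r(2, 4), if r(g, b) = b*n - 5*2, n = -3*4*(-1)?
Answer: -454366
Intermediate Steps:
n = 12 (n = -12*(-1) = 12)
r(g, b) = -10 + 12*b (r(g, b) = b*12 - 5*2 = 12*b - 10 = -10 + 12*b)
-11957*r(2, 4) = -11957*(-10 + 12*4) = -11957*(-10 + 48) = -11957*38 = -454366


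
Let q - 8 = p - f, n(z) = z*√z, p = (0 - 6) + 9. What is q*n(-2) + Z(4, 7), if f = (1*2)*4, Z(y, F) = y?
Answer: 4 - 6*I*√2 ≈ 4.0 - 8.4853*I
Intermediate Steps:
p = 3 (p = -6 + 9 = 3)
f = 8 (f = 2*4 = 8)
n(z) = z^(3/2)
q = 3 (q = 8 + (3 - 1*8) = 8 + (3 - 8) = 8 - 5 = 3)
q*n(-2) + Z(4, 7) = 3*(-2)^(3/2) + 4 = 3*(-2*I*√2) + 4 = -6*I*√2 + 4 = 4 - 6*I*√2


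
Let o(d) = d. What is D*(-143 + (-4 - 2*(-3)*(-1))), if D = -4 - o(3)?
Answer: 1071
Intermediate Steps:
D = -7 (D = -4 - 1*3 = -4 - 3 = -7)
D*(-143 + (-4 - 2*(-3)*(-1))) = -7*(-143 + (-4 - 2*(-3)*(-1))) = -7*(-143 + (-4 + 6*(-1))) = -7*(-143 + (-4 - 6)) = -7*(-143 - 10) = -7*(-153) = 1071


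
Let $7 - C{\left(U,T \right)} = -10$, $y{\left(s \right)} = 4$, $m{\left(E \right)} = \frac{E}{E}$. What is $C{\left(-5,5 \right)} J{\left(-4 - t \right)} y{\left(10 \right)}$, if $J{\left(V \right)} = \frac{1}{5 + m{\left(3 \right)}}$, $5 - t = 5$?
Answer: $\frac{34}{3} \approx 11.333$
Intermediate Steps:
$m{\left(E \right)} = 1$
$C{\left(U,T \right)} = 17$ ($C{\left(U,T \right)} = 7 - -10 = 7 + 10 = 17$)
$t = 0$ ($t = 5 - 5 = 0$)
$J{\left(V \right)} = \frac{1}{6}$ ($J{\left(V \right)} = \frac{1}{5 + 1} = \frac{1}{6}$)
$C{\left(-5,5 \right)} J{\left(-4 - t \right)} y{\left(10 \right)} = 17 \cdot \frac{1}{6} \cdot 4 = \frac{17}{6} \cdot 4 = \frac{34}{3}$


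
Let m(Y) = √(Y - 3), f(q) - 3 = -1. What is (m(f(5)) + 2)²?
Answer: (2 + I)² ≈ 3.0 + 4.0*I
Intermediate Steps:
f(q) = 2 (f(q) = 3 - 1 = 2)
m(Y) = √(-3 + Y)
(m(f(5)) + 2)² = (√(-3 + 2) + 2)² = (√(-1) + 2)² = (I + 2)² = (2 + I)²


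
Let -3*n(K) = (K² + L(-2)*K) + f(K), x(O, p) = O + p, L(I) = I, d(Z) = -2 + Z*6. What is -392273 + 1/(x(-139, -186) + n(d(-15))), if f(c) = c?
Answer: -1246251322/3177 ≈ -3.9227e+5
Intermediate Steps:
d(Z) = -2 + 6*Z
n(K) = -K²/3 + K/3 (n(K) = -((K² - 2*K) + K)/3 = -(K² - K)/3 = -K²/3 + K/3)
-392273 + 1/(x(-139, -186) + n(d(-15))) = -392273 + 1/((-139 - 186) + (-2 + 6*(-15))*(1 - (-2 + 6*(-15)))/3) = -392273 + 1/(-325 + (-2 - 90)*(1 - (-2 - 90))/3) = -392273 + 1/(-325 + (⅓)*(-92)*(1 - 1*(-92))) = -392273 + 1/(-325 + (⅓)*(-92)*(1 + 92)) = -392273 + 1/(-325 + (⅓)*(-92)*93) = -392273 + 1/(-325 - 2852) = -392273 + 1/(-3177) = -392273 - 1/3177 = -1246251322/3177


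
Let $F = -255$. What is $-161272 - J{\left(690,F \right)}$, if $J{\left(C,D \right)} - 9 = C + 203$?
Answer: $-162174$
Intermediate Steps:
$J{\left(C,D \right)} = 212 + C$ ($J{\left(C,D \right)} = 9 + \left(C + 203\right) = 9 + \left(203 + C\right) = 212 + C$)
$-161272 - J{\left(690,F \right)} = -161272 - \left(212 + 690\right) = -161272 - 902 = -162174$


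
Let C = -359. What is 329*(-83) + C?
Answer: -27666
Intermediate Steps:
329*(-83) + C = 329*(-83) - 359 = -27307 - 359 = -27666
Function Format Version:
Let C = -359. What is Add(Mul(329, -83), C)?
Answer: -27666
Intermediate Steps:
Add(Mul(329, -83), C) = Add(Mul(329, -83), -359) = Add(-27307, -359) = -27666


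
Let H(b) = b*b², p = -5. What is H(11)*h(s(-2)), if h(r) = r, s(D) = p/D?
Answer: 6655/2 ≈ 3327.5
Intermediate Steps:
s(D) = -5/D
H(b) = b³
H(11)*h(s(-2)) = 11³*(-5/(-2)) = 1331*(-5*(-½)) = 1331*(5/2) = 6655/2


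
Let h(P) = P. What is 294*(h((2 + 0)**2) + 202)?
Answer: 60564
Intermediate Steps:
294*(h((2 + 0)**2) + 202) = 294*((2 + 0)**2 + 202) = 294*(2**2 + 202) = 294*(4 + 202) = 294*206 = 60564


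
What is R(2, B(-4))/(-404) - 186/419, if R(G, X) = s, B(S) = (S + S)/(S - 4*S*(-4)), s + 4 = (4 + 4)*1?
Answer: -19205/42319 ≈ -0.45381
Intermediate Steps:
s = 4 (s = -4 + (4 + 4)*1 = -4 + 8*1 = -4 + 8 = 4)
B(S) = 2/17 (B(S) = (2*S)/(S + 16*S) = (2*S)/((17*S)) = (2*S)*(1/(17*S)) = 2/17)
R(G, X) = 4
R(2, B(-4))/(-404) - 186/419 = 4/(-404) - 186/419 = 4*(-1/404) - 186*1/419 = -1/101 - 186/419 = -19205/42319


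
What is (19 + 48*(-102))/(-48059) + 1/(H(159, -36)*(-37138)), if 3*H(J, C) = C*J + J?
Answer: 335981406289/3310832088410 ≈ 0.10148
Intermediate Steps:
H(J, C) = J/3 + C*J/3 (H(J, C) = (C*J + J)/3 = (J + C*J)/3 = J/3 + C*J/3)
(19 + 48*(-102))/(-48059) + 1/(H(159, -36)*(-37138)) = (19 + 48*(-102))/(-48059) + 1/(((⅓)*159*(1 - 36))*(-37138)) = (19 - 4896)*(-1/48059) - 1/37138/((⅓)*159*(-35)) = -4877*(-1/48059) - 1/37138/(-1855) = 4877/48059 - 1/1855*(-1/37138) = 4877/48059 + 1/68890990 = 335981406289/3310832088410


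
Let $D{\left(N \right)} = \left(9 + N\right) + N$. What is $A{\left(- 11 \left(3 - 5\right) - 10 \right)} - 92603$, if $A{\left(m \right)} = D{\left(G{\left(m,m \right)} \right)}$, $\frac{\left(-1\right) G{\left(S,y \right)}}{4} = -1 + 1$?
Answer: $-92594$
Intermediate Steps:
$G{\left(S,y \right)} = 0$ ($G{\left(S,y \right)} = - 4 \left(-1 + 1\right) = \left(-4\right) 0 = 0$)
$D{\left(N \right)} = 9 + 2 N$
$A{\left(m \right)} = 9$ ($A{\left(m \right)} = 9 + 2 \cdot 0 = 9 + 0 = 9$)
$A{\left(- 11 \left(3 - 5\right) - 10 \right)} - 92603 = 9 - 92603 = -92594$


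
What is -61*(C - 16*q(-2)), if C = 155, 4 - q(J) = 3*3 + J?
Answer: -12383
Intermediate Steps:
q(J) = -5 - J (q(J) = 4 - (3*3 + J) = 4 - (9 + J) = 4 + (-9 - J) = -5 - J)
-61*(C - 16*q(-2)) = -61*(155 - 16*(-5 - 1*(-2))) = -61*(155 - 16*(-5 + 2)) = -61*(155 - 16*(-3)) = -61*(155 + 48) = -61*203 = -12383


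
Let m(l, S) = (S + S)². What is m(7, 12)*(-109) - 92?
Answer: -62876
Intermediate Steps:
m(l, S) = 4*S² (m(l, S) = (2*S)² = 4*S²)
m(7, 12)*(-109) - 92 = (4*12²)*(-109) - 92 = (4*144)*(-109) - 92 = 576*(-109) - 92 = -62784 - 92 = -62876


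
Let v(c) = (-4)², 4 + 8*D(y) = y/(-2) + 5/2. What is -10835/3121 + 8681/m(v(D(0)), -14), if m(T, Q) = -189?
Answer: -29141216/589869 ≈ -49.403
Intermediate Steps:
D(y) = -3/16 - y/16 (D(y) = -½ + (y/(-2) + 5/2)/8 = -½ + (y*(-½) + 5*(½))/8 = -½ + (-y/2 + 5/2)/8 = -½ + (5/2 - y/2)/8 = -½ + (5/16 - y/16) = -3/16 - y/16)
v(c) = 16
-10835/3121 + 8681/m(v(D(0)), -14) = -10835/3121 + 8681/(-189) = -10835*1/3121 + 8681*(-1/189) = -10835/3121 - 8681/189 = -29141216/589869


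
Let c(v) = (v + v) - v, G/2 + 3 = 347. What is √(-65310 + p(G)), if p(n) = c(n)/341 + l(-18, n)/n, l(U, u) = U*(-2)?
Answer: I*√56165752204045/29326 ≈ 255.55*I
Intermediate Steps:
G = 688 (G = -6 + 2*347 = -6 + 694 = 688)
c(v) = v (c(v) = 2*v - v = v)
l(U, u) = -2*U
p(n) = 36/n + n/341 (p(n) = n/341 + (-2*(-18))/n = n*(1/341) + 36/n = n/341 + 36/n = 36/n + n/341)
√(-65310 + p(G)) = √(-65310 + (36/688 + (1/341)*688)) = √(-65310 + (36*(1/688) + 688/341)) = √(-65310 + (9/172 + 688/341)) = √(-65310 + 121405/58652) = √(-3830440715/58652) = I*√56165752204045/29326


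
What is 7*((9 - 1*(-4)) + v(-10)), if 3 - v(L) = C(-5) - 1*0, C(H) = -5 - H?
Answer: 112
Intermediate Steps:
v(L) = 3 (v(L) = 3 - ((-5 - 1*(-5)) - 1*0) = 3 - ((-5 + 5) + 0) = 3 - (0 + 0) = 3 - 1*0 = 3 + 0 = 3)
7*((9 - 1*(-4)) + v(-10)) = 7*((9 - 1*(-4)) + 3) = 7*((9 + 4) + 3) = 7*(13 + 3) = 7*16 = 112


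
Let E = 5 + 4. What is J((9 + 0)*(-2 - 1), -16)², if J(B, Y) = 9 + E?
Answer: 324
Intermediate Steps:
E = 9
J(B, Y) = 18 (J(B, Y) = 9 + 9 = 18)
J((9 + 0)*(-2 - 1), -16)² = 18² = 324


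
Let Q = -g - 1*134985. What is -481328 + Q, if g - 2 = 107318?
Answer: -723633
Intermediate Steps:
g = 107320 (g = 2 + 107318 = 107320)
Q = -242305 (Q = -1*107320 - 1*134985 = -107320 - 134985 = -242305)
-481328 + Q = -481328 - 242305 = -723633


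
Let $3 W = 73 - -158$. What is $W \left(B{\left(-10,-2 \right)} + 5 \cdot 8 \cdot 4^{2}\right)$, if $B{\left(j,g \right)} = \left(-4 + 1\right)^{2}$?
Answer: $49973$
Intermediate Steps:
$B{\left(j,g \right)} = 9$ ($B{\left(j,g \right)} = \left(-3\right)^{2} = 9$)
$W = 77$ ($W = \frac{73 - -158}{3} = \frac{73 + 158}{3} = \frac{1}{3} \cdot 231 = 77$)
$W \left(B{\left(-10,-2 \right)} + 5 \cdot 8 \cdot 4^{2}\right) = 77 \left(9 + 5 \cdot 8 \cdot 4^{2}\right) = 77 \left(9 + 40 \cdot 16\right) = 77 \left(9 + 640\right) = 77 \cdot 649 = 49973$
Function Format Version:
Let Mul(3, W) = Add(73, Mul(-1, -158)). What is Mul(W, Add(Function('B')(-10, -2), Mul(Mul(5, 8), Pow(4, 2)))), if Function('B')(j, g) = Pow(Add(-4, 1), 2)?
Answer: 49973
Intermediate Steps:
Function('B')(j, g) = 9 (Function('B')(j, g) = Pow(-3, 2) = 9)
W = 77 (W = Mul(Rational(1, 3), Add(73, Mul(-1, -158))) = Mul(Rational(1, 3), Add(73, 158)) = Mul(Rational(1, 3), 231) = 77)
Mul(W, Add(Function('B')(-10, -2), Mul(Mul(5, 8), Pow(4, 2)))) = Mul(77, Add(9, Mul(Mul(5, 8), Pow(4, 2)))) = Mul(77, Add(9, Mul(40, 16))) = Mul(77, Add(9, 640)) = Mul(77, 649) = 49973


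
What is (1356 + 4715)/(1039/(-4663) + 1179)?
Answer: 28309073/5496638 ≈ 5.1503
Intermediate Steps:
(1356 + 4715)/(1039/(-4663) + 1179) = 6071/(1039*(-1/4663) + 1179) = 6071/(-1039/4663 + 1179) = 6071/(5496638/4663) = 6071*(4663/5496638) = 28309073/5496638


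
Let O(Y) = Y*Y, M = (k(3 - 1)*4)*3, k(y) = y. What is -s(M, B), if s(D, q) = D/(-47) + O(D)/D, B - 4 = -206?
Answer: -1104/47 ≈ -23.489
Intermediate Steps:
B = -202 (B = 4 - 206 = -202)
M = 24 (M = ((3 - 1)*4)*3 = (2*4)*3 = 8*3 = 24)
O(Y) = Y²
s(D, q) = 46*D/47 (s(D, q) = D/(-47) + D²/D = D*(-1/47) + D = -D/47 + D = 46*D/47)
-s(M, B) = -46*24/47 = -1*1104/47 = -1104/47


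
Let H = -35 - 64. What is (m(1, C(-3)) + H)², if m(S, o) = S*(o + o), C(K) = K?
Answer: 11025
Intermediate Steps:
H = -99
m(S, o) = 2*S*o (m(S, o) = S*(2*o) = 2*S*o)
(m(1, C(-3)) + H)² = (2*1*(-3) - 99)² = (-6 - 99)² = (-105)² = 11025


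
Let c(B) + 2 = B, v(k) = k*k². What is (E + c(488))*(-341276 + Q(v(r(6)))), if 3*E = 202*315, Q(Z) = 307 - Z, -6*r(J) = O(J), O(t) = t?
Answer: -7397641728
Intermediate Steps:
r(J) = -J/6
v(k) = k³
c(B) = -2 + B
E = 21210 (E = (202*315)/3 = (⅓)*63630 = 21210)
(E + c(488))*(-341276 + Q(v(r(6)))) = (21210 + (-2 + 488))*(-341276 + (307 - (-⅙*6)³)) = (21210 + 486)*(-341276 + (307 - 1*(-1)³)) = 21696*(-341276 + (307 - 1*(-1))) = 21696*(-341276 + (307 + 1)) = 21696*(-341276 + 308) = 21696*(-340968) = -7397641728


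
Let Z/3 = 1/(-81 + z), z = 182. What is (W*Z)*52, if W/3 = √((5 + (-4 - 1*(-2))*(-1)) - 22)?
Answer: 468*I*√15/101 ≈ 17.946*I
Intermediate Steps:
W = 3*I*√15 (W = 3*√((5 + (-4 - 1*(-2))*(-1)) - 22) = 3*√((5 + (-4 + 2)*(-1)) - 22) = 3*√((5 - 2*(-1)) - 22) = 3*√((5 + 2) - 22) = 3*√(7 - 22) = 3*√(-15) = 3*(I*√15) = 3*I*√15 ≈ 11.619*I)
Z = 3/101 (Z = 3/(-81 + 182) = 3/101 ≈ 0.029703)
(W*Z)*52 = ((3*I*√15)*(3/101))*52 = (9*I*√15/101)*52 = 468*I*√15/101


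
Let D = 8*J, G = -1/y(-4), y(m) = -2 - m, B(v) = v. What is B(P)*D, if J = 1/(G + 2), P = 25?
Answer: 400/3 ≈ 133.33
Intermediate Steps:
G = -1/2 (G = -1/(-2 - 1*(-4)) = -1/(-2 + 4) = -1/2 ≈ -0.50000)
J = 2/3 (J = 1/(-1/2 + 2) = 1/(3/2) = 2/3 ≈ 0.66667)
D = 16/3 (D = 8*(2/3) = 16/3 ≈ 5.3333)
B(P)*D = 25*(16/3) = 400/3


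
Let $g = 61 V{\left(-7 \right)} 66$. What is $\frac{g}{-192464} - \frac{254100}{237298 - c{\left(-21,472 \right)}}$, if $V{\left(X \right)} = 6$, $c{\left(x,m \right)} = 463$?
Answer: $- \frac{910434811}{759703524} \approx -1.1984$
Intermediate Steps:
$g = 24156$ ($g = 61 \cdot 6 \cdot 66 = 366 \cdot 66 = 24156$)
$\frac{g}{-192464} - \frac{254100}{237298 - c{\left(-21,472 \right)}} = \frac{24156}{-192464} - \frac{254100}{237298 - 463} = 24156 \left(- \frac{1}{192464}\right) - \frac{254100}{237298 - 463} = - \frac{6039}{48116} - \frac{254100}{236835} = - \frac{6039}{48116} - \frac{16940}{15789} = - \frac{910434811}{759703524}$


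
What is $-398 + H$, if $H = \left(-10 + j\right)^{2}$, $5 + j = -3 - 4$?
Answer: $86$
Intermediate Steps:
$j = -12$ ($j = -5 - 7 = -12$)
$H = 484$ ($H = \left(-10 - 12\right)^{2} = \left(-22\right)^{2} = 484$)
$-398 + H = -398 + 484 = 86$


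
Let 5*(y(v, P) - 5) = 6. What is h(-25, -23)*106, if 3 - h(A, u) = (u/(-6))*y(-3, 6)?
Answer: -33019/15 ≈ -2201.3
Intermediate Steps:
y(v, P) = 31/5 (y(v, P) = 5 + (1/5)*6 = 5 + 6/5 = 31/5)
h(A, u) = 3 + 31*u/30 (h(A, u) = 3 - u/(-6)*31/5 = 3 - u*(-1/6)*31/5 = 3 - (-u/6)*31/5 = 3 - (-31)*u/30 = 3 + 31*u/30)
h(-25, -23)*106 = (3 + (31/30)*(-23))*106 = (3 - 713/30)*106 = -623/30*106 = -33019/15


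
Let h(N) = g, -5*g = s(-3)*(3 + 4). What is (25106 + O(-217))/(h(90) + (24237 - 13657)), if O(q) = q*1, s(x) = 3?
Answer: 124445/52879 ≈ 2.3534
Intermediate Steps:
O(q) = q
g = -21/5 (g = -3*(3 + 4)/5 = -3*7/5 = -⅕*21 = -21/5 ≈ -4.2000)
h(N) = -21/5
(25106 + O(-217))/(h(90) + (24237 - 13657)) = (25106 - 217)/(-21/5 + (24237 - 13657)) = 24889/(-21/5 + 10580) = 24889/(52879/5) = 24889*(5/52879) = 124445/52879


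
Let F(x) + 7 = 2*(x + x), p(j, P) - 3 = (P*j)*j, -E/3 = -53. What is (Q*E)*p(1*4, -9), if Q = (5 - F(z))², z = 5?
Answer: -1434816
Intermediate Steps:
E = 159 (E = -3*(-53) = 159)
p(j, P) = 3 + P*j² (p(j, P) = 3 + (P*j)*j = 3 + P*j²)
F(x) = -7 + 4*x (F(x) = -7 + 2*(x + x) = -7 + 2*(2*x) = -7 + 4*x)
Q = 64 (Q = (5 - (-7 + 4*5))² = (5 - (-7 + 20))² = (5 - 1*13)² = (5 - 13)² = (-8)² = 64)
(Q*E)*p(1*4, -9) = (64*159)*(3 - 9*(1*4)²) = 10176*(3 - 9*4²) = 10176*(3 - 9*16) = 10176*(3 - 144) = 10176*(-141) = -1434816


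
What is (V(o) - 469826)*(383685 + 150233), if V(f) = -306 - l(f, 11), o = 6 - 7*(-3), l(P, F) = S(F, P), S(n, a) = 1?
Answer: -251012471094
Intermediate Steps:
l(P, F) = 1
o = 27 (o = 6 + 21 = 27)
V(f) = -307 (V(f) = -306 - 1*1 = -306 - 1 = -307)
(V(o) - 469826)*(383685 + 150233) = (-307 - 469826)*(383685 + 150233) = -470133*533918 = -251012471094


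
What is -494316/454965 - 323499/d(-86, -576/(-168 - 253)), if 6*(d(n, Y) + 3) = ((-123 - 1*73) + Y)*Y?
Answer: 8449079104421/1237699785 ≈ 6826.4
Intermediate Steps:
d(n, Y) = -3 + Y*(-196 + Y)/6 (d(n, Y) = -3 + (((-123 - 1*73) + Y)*Y)/6 = -3 + (((-123 - 73) + Y)*Y)/6 = -3 + ((-196 + Y)*Y)/6 = -3 + (Y*(-196 + Y))/6 = -3 + Y*(-196 + Y)/6)
-494316/454965 - 323499/d(-86, -576/(-168 - 253)) = -494316/454965 - 323499/(-3 - (-18816)/(-168 - 253) + (-576/(-168 - 253))²/6) = -494316*1/454965 - 323499/(-3 - (-18816)/(-421) + (-576/(-421))²/6) = -164772/151655 - 323499/(-3 - (-18816)*(-1)/421 + (-576*(-1/421))²/6) = -164772/151655 - 323499/(-3 - 98/3*576/421 + (576/421)²/6) = -164772/151655 - 323499/(-3 - 18816/421 + (⅙)*(331776/177241)) = -164772/151655 - 323499/(-3 - 18816/421 + 55296/177241) = -164772/151655 - 323499/(-8397963/177241) = -164772/151655 - 323499*(-177241/8397963) = -164772/151655 + 19112428753/2799321 = 8449079104421/1237699785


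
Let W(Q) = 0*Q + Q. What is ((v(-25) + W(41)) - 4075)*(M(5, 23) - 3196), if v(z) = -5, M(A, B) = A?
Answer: 12888449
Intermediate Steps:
W(Q) = Q (W(Q) = 0 + Q = Q)
((v(-25) + W(41)) - 4075)*(M(5, 23) - 3196) = ((-5 + 41) - 4075)*(5 - 3196) = (36 - 4075)*(-3191) = -4039*(-3191) = 12888449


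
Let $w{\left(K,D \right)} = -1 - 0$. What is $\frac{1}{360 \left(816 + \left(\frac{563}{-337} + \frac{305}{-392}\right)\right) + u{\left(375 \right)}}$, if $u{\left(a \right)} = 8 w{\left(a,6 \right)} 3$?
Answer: $\frac{16513}{4835905923} \approx 3.4147 \cdot 10^{-6}$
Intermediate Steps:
$w{\left(K,D \right)} = -1$ ($w{\left(K,D \right)} = -1 + 0 = -1$)
$u{\left(a \right)} = -24$ ($u{\left(a \right)} = 8 \left(-1\right) 3 = \left(-8\right) 3 = -24$)
$\frac{1}{360 \left(816 + \left(\frac{563}{-337} + \frac{305}{-392}\right)\right) + u{\left(375 \right)}} = \frac{1}{360 \left(816 + \left(\frac{563}{-337} + \frac{305}{-392}\right)\right) - 24} = \frac{1}{360 \left(816 + \left(563 \left(- \frac{1}{337}\right) + 305 \left(- \frac{1}{392}\right)\right)\right) - 24} = \frac{1}{360 \left(816 - \frac{323481}{132104}\right) - 24} = \frac{1}{360 \cdot \frac{107473383}{132104} - 24} = \frac{1}{\frac{4836302235}{16513} - 24} = \frac{1}{\frac{4835905923}{16513}} = \frac{16513}{4835905923}$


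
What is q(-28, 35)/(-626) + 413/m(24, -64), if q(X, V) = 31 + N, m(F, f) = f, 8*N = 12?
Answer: -130309/20032 ≈ -6.5050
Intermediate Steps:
N = 3/2 (N = (1/8)*12 = 3/2 ≈ 1.5000)
q(X, V) = 65/2 (q(X, V) = 31 + 3/2 = 65/2)
q(-28, 35)/(-626) + 413/m(24, -64) = (65/2)/(-626) + 413/(-64) = (65/2)*(-1/626) + 413*(-1/64) = -65/1252 - 413/64 = -130309/20032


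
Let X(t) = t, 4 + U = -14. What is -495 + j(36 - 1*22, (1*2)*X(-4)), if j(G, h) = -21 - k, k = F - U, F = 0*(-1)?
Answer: -534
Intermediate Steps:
U = -18 (U = -4 - 14 = -18)
F = 0
k = 18 (k = 0 - 1*(-18) = 0 + 18 = 18)
j(G, h) = -39 (j(G, h) = -21 - 1*18 = -21 - 18 = -39)
-495 + j(36 - 1*22, (1*2)*X(-4)) = -495 - 39 = -534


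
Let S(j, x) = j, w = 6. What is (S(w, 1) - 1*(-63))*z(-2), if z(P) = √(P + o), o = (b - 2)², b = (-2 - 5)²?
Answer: 69*√2207 ≈ 3241.5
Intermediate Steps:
b = 49 (b = (-7)² = 49)
o = 2209 (o = (49 - 2)² = 47² = 2209)
z(P) = √(2209 + P) (z(P) = √(P + 2209) = √(2209 + P))
(S(w, 1) - 1*(-63))*z(-2) = (6 - 1*(-63))*√(2209 - 2) = (6 + 63)*√2207 = 69*√2207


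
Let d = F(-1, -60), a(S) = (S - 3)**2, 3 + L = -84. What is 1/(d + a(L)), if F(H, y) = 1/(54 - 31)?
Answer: 23/186301 ≈ 0.00012346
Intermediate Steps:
L = -87 (L = -3 - 84 = -87)
a(S) = (-3 + S)**2
F(H, y) = 1/23
d = 1/23 ≈ 0.043478
1/(d + a(L)) = 1/(1/23 + (-3 - 87)**2) = 1/(1/23 + (-90)**2) = 1/(1/23 + 8100) = 1/(186301/23) = 23/186301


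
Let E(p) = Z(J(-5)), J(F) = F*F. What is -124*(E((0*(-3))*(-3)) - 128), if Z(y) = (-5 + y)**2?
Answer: -33728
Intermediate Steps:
J(F) = F**2
E(p) = 400 (E(p) = (-5 + (-5)**2)**2 = (-5 + 25)**2 = 20**2 = 400)
-124*(E((0*(-3))*(-3)) - 128) = -124*(400 - 128) = -124*272 = -33728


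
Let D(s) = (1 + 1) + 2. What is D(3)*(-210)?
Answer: -840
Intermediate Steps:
D(s) = 4 (D(s) = 2 + 2 = 4)
D(3)*(-210) = 4*(-210) = -840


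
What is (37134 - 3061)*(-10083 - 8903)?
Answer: -646909978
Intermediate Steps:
(37134 - 3061)*(-10083 - 8903) = 34073*(-18986) = -646909978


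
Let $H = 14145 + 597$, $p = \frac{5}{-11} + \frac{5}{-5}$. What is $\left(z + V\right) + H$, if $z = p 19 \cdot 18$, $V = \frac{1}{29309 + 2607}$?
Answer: $\frac{5000918051}{351076} \approx 14245.0$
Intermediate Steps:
$V = \frac{1}{31916} \approx 3.1332 \cdot 10^{-5}$
$p = - \frac{16}{11}$ ($p = 5 \left(- \frac{1}{11}\right) + 5 \left(- \frac{1}{5}\right) = - \frac{5}{11} - 1 = - \frac{16}{11} \approx -1.4545$)
$H = 14742$
$z = - \frac{5472}{11}$ ($z = \left(- \frac{16}{11}\right) 19 \cdot 18 = \left(- \frac{304}{11}\right) 18 = - \frac{5472}{11} \approx -497.45$)
$\left(z + V\right) + H = \left(- \frac{5472}{11} + \frac{1}{31916}\right) + 14742 = - \frac{174644341}{351076} + 14742 = \frac{5000918051}{351076}$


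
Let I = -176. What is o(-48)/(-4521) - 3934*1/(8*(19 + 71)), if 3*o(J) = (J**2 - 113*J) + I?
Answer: -1088783/180840 ≈ -6.0207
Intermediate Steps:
o(J) = -176/3 - 113*J/3 + J**2/3 (o(J) = ((J**2 - 113*J) - 176)/3 = (-176 + J**2 - 113*J)/3 = -176/3 - 113*J/3 + J**2/3)
o(-48)/(-4521) - 3934*1/(8*(19 + 71)) = (-176/3 - 113/3*(-48) + (1/3)*(-48)**2)/(-4521) - 3934*1/(8*(19 + 71)) = (-176/3 + 1808 + (1/3)*2304)*(-1/4521) - 3934/(90*8) = (-176/3 + 1808 + 768)*(-1/4521) - 3934/720 = (7552/3)*(-1/4521) - 3934*1/720 = -7552/13563 - 1967/360 = -1088783/180840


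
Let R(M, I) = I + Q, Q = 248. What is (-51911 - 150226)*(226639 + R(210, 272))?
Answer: -45917238783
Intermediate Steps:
R(M, I) = 248 + I (R(M, I) = I + 248 = 248 + I)
(-51911 - 150226)*(226639 + R(210, 272)) = (-51911 - 150226)*(226639 + (248 + 272)) = -202137*(226639 + 520) = -202137*227159 = -45917238783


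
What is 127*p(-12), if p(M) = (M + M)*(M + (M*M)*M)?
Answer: 5303520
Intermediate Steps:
p(M) = 2*M*(M + M³) (p(M) = (2*M)*(M + M²*M) = (2*M)*(M + M³) = 2*M*(M + M³))
127*p(-12) = 127*(2*(-12)²*(1 + (-12)²)) = 127*(2*144*(1 + 144)) = 127*(2*144*145) = 127*41760 = 5303520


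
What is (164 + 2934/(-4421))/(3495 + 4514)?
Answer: 722110/35407789 ≈ 0.020394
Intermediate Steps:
(164 + 2934/(-4421))/(3495 + 4514) = (164 + 2934*(-1/4421))/8009 = (164 - 2934/4421)*(1/8009) = (722110/4421)*(1/8009) = 722110/35407789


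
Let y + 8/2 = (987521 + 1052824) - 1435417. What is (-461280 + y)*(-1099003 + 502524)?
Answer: -85680629476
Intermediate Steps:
y = 604924 (y = -4 + ((987521 + 1052824) - 1435417) = -4 + (2040345 - 1435417) = -4 + 604928 = 604924)
(-461280 + y)*(-1099003 + 502524) = (-461280 + 604924)*(-1099003 + 502524) = 143644*(-596479) = -85680629476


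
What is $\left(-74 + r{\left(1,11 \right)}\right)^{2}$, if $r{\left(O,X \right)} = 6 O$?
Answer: $4624$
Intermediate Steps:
$\left(-74 + r{\left(1,11 \right)}\right)^{2} = \left(-74 + 6 \cdot 1\right)^{2} = \left(-74 + 6\right)^{2} = \left(-68\right)^{2} = 4624$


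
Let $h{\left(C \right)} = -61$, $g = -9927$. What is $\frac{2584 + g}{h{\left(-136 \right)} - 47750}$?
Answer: $\frac{7343}{47811} \approx 0.15358$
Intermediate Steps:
$\frac{2584 + g}{h{\left(-136 \right)} - 47750} = \frac{2584 - 9927}{-61 - 47750} = - \frac{7343}{-47811} = \left(-7343\right) \left(- \frac{1}{47811}\right) = \frac{7343}{47811}$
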